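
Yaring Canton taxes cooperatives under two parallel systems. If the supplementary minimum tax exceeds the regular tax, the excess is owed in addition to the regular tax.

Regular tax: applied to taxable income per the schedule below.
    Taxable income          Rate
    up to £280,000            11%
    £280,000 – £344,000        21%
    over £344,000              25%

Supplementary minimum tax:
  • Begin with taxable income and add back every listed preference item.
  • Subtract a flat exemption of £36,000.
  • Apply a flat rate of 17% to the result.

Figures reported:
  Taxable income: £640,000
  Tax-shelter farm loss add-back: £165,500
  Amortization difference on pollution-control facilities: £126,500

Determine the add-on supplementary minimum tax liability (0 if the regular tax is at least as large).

£34,080

Supplementary minimum tax:
  Adjusted income: £640,000 + £165,500 + £126,500 = £932,000
  Less exemption £36,000 → base £896,000
  £896,000 × 17% = £152,320

Regular tax:
  £280,000 × 11% = £30,800
  £64,000 × 21% = £13,440
  £296,000 × 25% = £74,000
  → £118,240

Excess of supplementary minimum tax over regular tax: £152,320 − £118,240 = £34,080.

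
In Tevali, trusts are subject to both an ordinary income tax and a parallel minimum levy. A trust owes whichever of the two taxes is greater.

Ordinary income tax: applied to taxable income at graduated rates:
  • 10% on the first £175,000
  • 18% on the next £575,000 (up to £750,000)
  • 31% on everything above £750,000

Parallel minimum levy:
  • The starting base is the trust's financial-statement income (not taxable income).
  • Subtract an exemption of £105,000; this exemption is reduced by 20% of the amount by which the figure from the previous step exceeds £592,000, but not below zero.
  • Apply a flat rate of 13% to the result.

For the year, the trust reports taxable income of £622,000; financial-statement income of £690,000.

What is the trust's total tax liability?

Ordinary income tax:
  £175,000 × 10% = £17,500
  £447,000 × 18% = £80,460
  → £97,960

Parallel minimum levy:
  Base (financial-statement income): £690,000
  Exemption: £105,000 − 20% × (£690,000 − £592,000) = £105,000 − £19,600 = £85,400
  Base: £690,000 − £85,400 = £604,600
  £604,600 × 13% = £78,598

£97,960 > £78,598, so the ordinary income tax governs.

£97,960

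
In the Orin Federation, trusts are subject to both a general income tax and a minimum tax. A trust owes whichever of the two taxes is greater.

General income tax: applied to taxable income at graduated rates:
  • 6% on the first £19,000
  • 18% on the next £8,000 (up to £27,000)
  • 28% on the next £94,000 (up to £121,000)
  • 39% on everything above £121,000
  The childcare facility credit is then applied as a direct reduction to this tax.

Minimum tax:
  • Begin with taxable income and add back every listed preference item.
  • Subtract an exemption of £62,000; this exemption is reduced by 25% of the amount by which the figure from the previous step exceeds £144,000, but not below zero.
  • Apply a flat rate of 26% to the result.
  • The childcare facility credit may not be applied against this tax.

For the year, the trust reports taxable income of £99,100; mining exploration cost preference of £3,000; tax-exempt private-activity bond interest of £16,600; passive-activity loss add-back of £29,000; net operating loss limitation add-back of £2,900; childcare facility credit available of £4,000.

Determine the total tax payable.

Minimum tax:
  Adjusted income: £99,100 + £3,000 + £16,600 + £29,000 + £2,900 = £150,600
  Exemption: £62,000 − 25% × (£150,600 − £144,000) = £62,000 − £1,650 = £60,350
  Base: £150,600 − £60,350 = £90,250
  £90,250 × 26% = £23,465

General income tax:
  £19,000 × 6% = £1,140
  £8,000 × 18% = £1,440
  £72,100 × 28% = £20,188
  → £22,768
  Less childcare facility credit £4,000 → £18,768

£23,465 > £18,768, so the minimum tax is the binding amount.

£23,465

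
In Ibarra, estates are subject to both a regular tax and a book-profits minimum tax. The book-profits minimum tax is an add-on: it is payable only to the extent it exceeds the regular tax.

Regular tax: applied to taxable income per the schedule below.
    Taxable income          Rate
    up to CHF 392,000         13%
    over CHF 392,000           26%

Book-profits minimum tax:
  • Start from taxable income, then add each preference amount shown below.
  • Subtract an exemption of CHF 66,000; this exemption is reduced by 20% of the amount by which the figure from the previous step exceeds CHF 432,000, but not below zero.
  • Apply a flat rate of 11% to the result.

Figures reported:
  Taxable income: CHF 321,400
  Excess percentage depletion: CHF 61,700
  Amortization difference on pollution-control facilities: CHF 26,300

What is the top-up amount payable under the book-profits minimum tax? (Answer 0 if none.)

Book-profits minimum tax:
  Adjusted income: CHF 321,400 + CHF 61,700 + CHF 26,300 = CHF 409,400
  Exemption: CHF 409,400 ≤ CHF 432,000, so full CHF 66,000 applies
  Base: CHF 409,400 − CHF 66,000 = CHF 343,400
  CHF 343,400 × 11% = CHF 37,774

Regular tax:
  CHF 321,400 × 13% = CHF 41,782

CHF 37,774 ≤ CHF 41,782, so no add-on is due.

CHF 0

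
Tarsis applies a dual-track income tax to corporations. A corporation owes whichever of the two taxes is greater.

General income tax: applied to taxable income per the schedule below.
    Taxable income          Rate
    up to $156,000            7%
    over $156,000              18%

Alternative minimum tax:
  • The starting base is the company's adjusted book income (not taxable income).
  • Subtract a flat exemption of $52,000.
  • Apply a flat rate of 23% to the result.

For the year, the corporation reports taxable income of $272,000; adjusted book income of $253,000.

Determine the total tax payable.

General income tax:
  $156,000 × 7% = $10,920
  $116,000 × 18% = $20,880
  → $31,800

Alternative minimum tax:
  Base (adjusted book income): $253,000
  Less exemption $52,000 → base $201,000
  $201,000 × 23% = $46,230

$46,230 > $31,800, so the alternative minimum tax is the binding amount.

$46,230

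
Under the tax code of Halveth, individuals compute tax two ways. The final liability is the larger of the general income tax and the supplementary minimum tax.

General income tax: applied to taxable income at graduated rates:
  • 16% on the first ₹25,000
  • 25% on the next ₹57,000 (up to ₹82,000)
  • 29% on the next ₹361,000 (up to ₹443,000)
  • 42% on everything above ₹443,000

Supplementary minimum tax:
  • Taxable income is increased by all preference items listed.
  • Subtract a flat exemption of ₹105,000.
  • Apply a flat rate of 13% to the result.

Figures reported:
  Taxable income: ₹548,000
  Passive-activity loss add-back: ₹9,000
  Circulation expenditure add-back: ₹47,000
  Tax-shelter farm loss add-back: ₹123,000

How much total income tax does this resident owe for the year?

₹167,040

Supplementary minimum tax:
  Adjusted income: ₹548,000 + ₹9,000 + ₹47,000 + ₹123,000 = ₹727,000
  Less exemption ₹105,000 → base ₹622,000
  ₹622,000 × 13% = ₹80,860

General income tax:
  ₹25,000 × 16% = ₹4,000
  ₹57,000 × 25% = ₹14,250
  ₹361,000 × 29% = ₹104,690
  ₹105,000 × 42% = ₹44,100
  → ₹167,040

₹167,040 > ₹80,860, so the general income tax governs.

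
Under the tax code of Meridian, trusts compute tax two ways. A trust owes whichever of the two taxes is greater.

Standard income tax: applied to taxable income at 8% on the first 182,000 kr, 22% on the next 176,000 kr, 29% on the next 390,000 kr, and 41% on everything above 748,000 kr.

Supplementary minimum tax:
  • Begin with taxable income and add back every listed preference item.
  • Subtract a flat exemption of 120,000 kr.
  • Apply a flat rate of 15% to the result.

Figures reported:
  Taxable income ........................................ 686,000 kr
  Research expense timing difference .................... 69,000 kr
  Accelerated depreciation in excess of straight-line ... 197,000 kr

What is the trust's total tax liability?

148,400 kr

Supplementary minimum tax:
  Adjusted income: 686,000 kr + 69,000 kr + 197,000 kr = 952,000 kr
  Less exemption 120,000 kr → base 832,000 kr
  832,000 kr × 15% = 124,800 kr

Standard income tax:
  182,000 kr × 8% = 14,560 kr
  176,000 kr × 22% = 38,720 kr
  328,000 kr × 29% = 95,120 kr
  → 148,400 kr

148,400 kr > 124,800 kr, so the standard income tax governs.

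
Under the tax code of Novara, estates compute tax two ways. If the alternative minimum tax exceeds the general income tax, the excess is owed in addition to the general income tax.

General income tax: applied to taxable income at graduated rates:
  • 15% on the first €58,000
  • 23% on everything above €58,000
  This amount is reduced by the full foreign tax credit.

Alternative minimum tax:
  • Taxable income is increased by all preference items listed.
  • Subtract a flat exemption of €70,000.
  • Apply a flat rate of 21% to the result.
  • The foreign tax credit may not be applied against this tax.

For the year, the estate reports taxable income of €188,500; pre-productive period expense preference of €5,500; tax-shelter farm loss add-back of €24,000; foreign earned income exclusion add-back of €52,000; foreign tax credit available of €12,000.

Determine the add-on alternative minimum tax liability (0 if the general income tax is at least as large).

General income tax:
  €58,000 × 15% = €8,700
  €130,500 × 23% = €30,015
  → €38,715
  Less foreign tax credit €12,000 → €26,715

Alternative minimum tax:
  Adjusted income: €188,500 + €5,500 + €24,000 + €52,000 = €270,000
  Less exemption €70,000 → base €200,000
  €200,000 × 21% = €42,000

Excess of alternative minimum tax over general income tax: €42,000 − €26,715 = €15,285.

€15,285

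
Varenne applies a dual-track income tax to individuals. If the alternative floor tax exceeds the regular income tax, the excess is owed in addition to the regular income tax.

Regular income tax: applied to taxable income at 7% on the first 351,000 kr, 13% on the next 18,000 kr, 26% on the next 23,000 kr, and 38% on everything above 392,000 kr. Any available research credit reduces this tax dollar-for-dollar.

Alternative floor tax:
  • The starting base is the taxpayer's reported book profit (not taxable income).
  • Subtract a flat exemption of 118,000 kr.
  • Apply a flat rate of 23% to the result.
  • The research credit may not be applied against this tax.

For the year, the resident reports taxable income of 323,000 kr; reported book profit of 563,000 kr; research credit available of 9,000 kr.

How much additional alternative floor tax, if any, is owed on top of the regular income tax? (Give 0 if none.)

88,740 kr

Regular income tax:
  323,000 kr × 7% = 22,610 kr
  Less research credit 9,000 kr → 13,610 kr

Alternative floor tax:
  Base (reported book profit): 563,000 kr
  Less exemption 118,000 kr → base 445,000 kr
  445,000 kr × 23% = 102,350 kr

Excess of alternative floor tax over regular income tax: 102,350 kr − 13,610 kr = 88,740 kr.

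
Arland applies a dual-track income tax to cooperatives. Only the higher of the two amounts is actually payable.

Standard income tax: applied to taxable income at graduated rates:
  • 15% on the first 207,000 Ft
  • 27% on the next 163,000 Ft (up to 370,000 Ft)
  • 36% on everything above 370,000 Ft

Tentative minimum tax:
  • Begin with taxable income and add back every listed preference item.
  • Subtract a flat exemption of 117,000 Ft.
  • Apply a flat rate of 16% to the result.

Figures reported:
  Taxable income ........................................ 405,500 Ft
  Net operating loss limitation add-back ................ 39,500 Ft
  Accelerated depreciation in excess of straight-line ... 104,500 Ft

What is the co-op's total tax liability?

Tentative minimum tax:
  Adjusted income: 405,500 Ft + 39,500 Ft + 104,500 Ft = 549,500 Ft
  Less exemption 117,000 Ft → base 432,500 Ft
  432,500 Ft × 16% = 69,200 Ft

Standard income tax:
  207,000 Ft × 15% = 31,050 Ft
  163,000 Ft × 27% = 44,010 Ft
  35,500 Ft × 36% = 12,780 Ft
  → 87,840 Ft

87,840 Ft > 69,200 Ft, so the standard income tax governs.

87,840 Ft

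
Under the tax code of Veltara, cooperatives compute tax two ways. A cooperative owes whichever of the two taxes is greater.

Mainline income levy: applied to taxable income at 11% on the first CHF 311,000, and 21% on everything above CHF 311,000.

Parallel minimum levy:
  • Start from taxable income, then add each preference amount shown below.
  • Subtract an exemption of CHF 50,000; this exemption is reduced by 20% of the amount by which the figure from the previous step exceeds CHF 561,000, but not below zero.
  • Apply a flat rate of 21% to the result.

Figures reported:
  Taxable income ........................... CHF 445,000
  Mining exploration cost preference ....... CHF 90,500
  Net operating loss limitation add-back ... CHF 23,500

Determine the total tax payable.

Parallel minimum levy:
  Adjusted income: CHF 445,000 + CHF 90,500 + CHF 23,500 = CHF 559,000
  Exemption: CHF 559,000 ≤ CHF 561,000, so full CHF 50,000 applies
  Base: CHF 559,000 − CHF 50,000 = CHF 509,000
  CHF 509,000 × 21% = CHF 106,890

Mainline income levy:
  CHF 311,000 × 11% = CHF 34,210
  CHF 134,000 × 21% = CHF 28,140
  → CHF 62,350

CHF 106,890 > CHF 62,350, so the parallel minimum levy is the binding amount.

CHF 106,890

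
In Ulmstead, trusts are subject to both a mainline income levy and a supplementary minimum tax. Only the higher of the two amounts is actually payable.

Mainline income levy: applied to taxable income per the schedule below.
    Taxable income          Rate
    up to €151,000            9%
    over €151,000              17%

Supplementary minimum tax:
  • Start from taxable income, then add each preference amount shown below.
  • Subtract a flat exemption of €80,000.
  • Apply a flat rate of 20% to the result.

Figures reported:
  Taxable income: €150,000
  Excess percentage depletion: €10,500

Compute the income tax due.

€16,100

Mainline income levy:
  €150,000 × 9% = €13,500

Supplementary minimum tax:
  Adjusted income: €150,000 + €10,500 = €160,500
  Less exemption €80,000 → base €80,500
  €80,500 × 20% = €16,100

€16,100 > €13,500, so the supplementary minimum tax is the binding amount.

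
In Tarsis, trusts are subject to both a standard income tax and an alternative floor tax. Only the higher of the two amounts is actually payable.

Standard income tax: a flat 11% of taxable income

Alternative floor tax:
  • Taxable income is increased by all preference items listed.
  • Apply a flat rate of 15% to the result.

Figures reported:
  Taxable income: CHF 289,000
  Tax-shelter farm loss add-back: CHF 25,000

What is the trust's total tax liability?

Standard income tax:
  CHF 289,000 × 11% = CHF 31,790

Alternative floor tax:
  Adjusted income: CHF 289,000 + CHF 25,000 = CHF 314,000
  CHF 314,000 × 15% = CHF 47,100

CHF 47,100 > CHF 31,790, so the alternative floor tax is the binding amount.

CHF 47,100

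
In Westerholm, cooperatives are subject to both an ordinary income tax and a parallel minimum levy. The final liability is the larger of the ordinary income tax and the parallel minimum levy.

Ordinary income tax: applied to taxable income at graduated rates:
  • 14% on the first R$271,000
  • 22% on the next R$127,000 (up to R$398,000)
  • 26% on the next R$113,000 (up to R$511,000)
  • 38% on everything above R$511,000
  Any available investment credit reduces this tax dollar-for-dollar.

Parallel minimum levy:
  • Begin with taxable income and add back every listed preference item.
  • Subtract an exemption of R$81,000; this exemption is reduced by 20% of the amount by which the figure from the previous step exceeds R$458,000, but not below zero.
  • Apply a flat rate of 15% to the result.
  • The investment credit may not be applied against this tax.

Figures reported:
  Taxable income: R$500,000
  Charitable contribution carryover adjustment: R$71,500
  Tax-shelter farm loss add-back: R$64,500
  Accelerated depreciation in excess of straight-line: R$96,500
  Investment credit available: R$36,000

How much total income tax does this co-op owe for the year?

R$105,960

Ordinary income tax:
  R$271,000 × 14% = R$37,940
  R$127,000 × 22% = R$27,940
  R$102,000 × 26% = R$26,520
  → R$92,400
  Less investment credit R$36,000 → R$56,400

Parallel minimum levy:
  Adjusted income: R$500,000 + R$71,500 + R$64,500 + R$96,500 = R$732,500
  Exemption: R$81,000 − 20% × (R$732,500 − R$458,000) = R$81,000 − R$54,900 = R$26,100
  Base: R$732,500 − R$26,100 = R$706,400
  R$706,400 × 15% = R$105,960

R$105,960 > R$56,400, so the parallel minimum levy is the binding amount.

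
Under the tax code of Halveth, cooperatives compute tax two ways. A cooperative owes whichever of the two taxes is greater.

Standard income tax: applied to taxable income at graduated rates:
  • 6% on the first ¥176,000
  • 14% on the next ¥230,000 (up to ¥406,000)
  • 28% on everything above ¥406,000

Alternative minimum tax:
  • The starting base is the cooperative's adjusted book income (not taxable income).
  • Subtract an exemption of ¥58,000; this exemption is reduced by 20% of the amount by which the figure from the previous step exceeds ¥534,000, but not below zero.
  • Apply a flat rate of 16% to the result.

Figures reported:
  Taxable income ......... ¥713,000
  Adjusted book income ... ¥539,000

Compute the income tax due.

¥128,720

Standard income tax:
  ¥176,000 × 6% = ¥10,560
  ¥230,000 × 14% = ¥32,200
  ¥307,000 × 28% = ¥85,960
  → ¥128,720

Alternative minimum tax:
  Base (adjusted book income): ¥539,000
  Exemption: ¥58,000 − 20% × (¥539,000 − ¥534,000) = ¥58,000 − ¥1,000 = ¥57,000
  Base: ¥539,000 − ¥57,000 = ¥482,000
  ¥482,000 × 16% = ¥77,120

¥128,720 > ¥77,120, so the standard income tax governs.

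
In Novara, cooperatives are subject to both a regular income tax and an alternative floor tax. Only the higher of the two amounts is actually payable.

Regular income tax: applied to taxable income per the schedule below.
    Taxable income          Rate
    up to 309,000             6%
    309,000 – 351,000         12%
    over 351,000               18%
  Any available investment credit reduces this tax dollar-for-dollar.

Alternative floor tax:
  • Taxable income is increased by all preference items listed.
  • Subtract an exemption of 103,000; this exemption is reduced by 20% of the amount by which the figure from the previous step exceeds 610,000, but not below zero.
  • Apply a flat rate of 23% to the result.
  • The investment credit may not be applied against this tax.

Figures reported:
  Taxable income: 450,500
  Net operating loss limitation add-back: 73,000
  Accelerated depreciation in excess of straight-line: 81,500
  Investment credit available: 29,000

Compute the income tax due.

Regular income tax:
  309,000 × 6% = 18,540
  42,000 × 12% = 5,040
  99,500 × 18% = 17,910
  → 41,490
  Less investment credit 29,000 → 12,490

Alternative floor tax:
  Adjusted income: 450,500 + 73,000 + 81,500 = 605,000
  Exemption: 605,000 ≤ 610,000, so full 103,000 applies
  Base: 605,000 − 103,000 = 502,000
  502,000 × 23% = 115,460

115,460 > 12,490, so the alternative floor tax is the binding amount.

115,460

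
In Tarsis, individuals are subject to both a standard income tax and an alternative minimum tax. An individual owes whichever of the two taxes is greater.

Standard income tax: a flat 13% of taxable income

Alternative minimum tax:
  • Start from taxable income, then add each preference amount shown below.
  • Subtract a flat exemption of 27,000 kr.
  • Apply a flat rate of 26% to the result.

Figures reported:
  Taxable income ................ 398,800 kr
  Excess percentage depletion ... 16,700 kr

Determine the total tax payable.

Alternative minimum tax:
  Adjusted income: 398,800 kr + 16,700 kr = 415,500 kr
  Less exemption 27,000 kr → base 388,500 kr
  388,500 kr × 26% = 101,010 kr

Standard income tax:
  398,800 kr × 13% = 51,844 kr

101,010 kr > 51,844 kr, so the alternative minimum tax is the binding amount.

101,010 kr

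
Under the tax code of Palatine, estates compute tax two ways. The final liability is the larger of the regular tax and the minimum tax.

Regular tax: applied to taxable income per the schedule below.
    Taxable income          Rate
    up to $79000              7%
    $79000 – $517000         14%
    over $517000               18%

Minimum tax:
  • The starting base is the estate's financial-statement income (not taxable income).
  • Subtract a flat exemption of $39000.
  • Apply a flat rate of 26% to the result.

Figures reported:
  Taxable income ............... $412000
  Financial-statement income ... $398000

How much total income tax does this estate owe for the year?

$93340

Regular tax:
  $79000 × 7% = $5530
  $333000 × 14% = $46620
  → $52150

Minimum tax:
  Base (financial-statement income): $398000
  Less exemption $39000 → base $359000
  $359000 × 26% = $93340

$93340 > $52150, so the minimum tax is the binding amount.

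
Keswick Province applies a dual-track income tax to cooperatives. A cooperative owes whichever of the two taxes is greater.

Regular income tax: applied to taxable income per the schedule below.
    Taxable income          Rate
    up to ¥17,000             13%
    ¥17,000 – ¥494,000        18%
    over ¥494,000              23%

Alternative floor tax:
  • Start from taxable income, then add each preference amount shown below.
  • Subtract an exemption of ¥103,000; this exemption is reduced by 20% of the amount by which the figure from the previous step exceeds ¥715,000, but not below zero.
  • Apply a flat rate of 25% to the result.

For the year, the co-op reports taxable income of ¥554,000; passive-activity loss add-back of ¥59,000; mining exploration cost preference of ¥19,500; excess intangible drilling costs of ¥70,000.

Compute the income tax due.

¥149,875

Alternative floor tax:
  Adjusted income: ¥554,000 + ¥59,000 + ¥19,500 + ¥70,000 = ¥702,500
  Exemption: ¥702,500 ≤ ¥715,000, so full ¥103,000 applies
  Base: ¥702,500 − ¥103,000 = ¥599,500
  ¥599,500 × 25% = ¥149,875

Regular income tax:
  ¥17,000 × 13% = ¥2,210
  ¥477,000 × 18% = ¥85,860
  ¥60,000 × 23% = ¥13,800
  → ¥101,870

¥149,875 > ¥101,870, so the alternative floor tax is the binding amount.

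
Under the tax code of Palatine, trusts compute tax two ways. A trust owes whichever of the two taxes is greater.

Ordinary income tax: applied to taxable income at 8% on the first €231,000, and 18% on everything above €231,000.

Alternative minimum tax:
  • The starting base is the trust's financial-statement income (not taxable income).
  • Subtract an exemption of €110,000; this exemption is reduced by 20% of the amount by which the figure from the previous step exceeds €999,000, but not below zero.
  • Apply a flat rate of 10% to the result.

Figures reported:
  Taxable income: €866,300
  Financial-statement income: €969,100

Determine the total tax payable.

€132,834

Alternative minimum tax:
  Base (financial-statement income): €969,100
  Exemption: €969,100 ≤ €999,000, so full €110,000 applies
  Base: €969,100 − €110,000 = €859,100
  €859,100 × 10% = €85,910

Ordinary income tax:
  €231,000 × 8% = €18,480
  €635,300 × 18% = €114,354
  → €132,834

€132,834 > €85,910, so the ordinary income tax governs.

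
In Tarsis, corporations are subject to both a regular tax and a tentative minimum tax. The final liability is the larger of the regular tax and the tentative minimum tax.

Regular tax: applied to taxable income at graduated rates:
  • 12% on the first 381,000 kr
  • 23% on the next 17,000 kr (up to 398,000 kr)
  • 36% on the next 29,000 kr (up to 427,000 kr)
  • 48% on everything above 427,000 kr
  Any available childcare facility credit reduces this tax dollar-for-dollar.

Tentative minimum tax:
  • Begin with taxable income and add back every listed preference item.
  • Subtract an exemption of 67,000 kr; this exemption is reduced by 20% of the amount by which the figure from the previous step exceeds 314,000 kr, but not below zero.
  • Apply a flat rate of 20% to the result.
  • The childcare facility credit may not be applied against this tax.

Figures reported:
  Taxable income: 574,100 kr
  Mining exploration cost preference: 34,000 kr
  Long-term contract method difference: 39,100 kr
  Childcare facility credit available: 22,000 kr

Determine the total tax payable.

Regular tax:
  381,000 kr × 12% = 45,720 kr
  17,000 kr × 23% = 3,910 kr
  29,000 kr × 36% = 10,440 kr
  147,100 kr × 48% = 70,608 kr
  → 130,678 kr
  Less childcare facility credit 22,000 kr → 108,678 kr

Tentative minimum tax:
  Adjusted income: 574,100 kr + 34,000 kr + 39,100 kr = 647,200 kr
  Exemption: 67,000 kr − 20% × (647,200 kr − 314,000 kr) = 67,000 kr − 66,640 kr = 360 kr
  Base: 647,200 kr − 360 kr = 646,840 kr
  646,840 kr × 20% = 129,368 kr

129,368 kr > 108,678 kr, so the tentative minimum tax is the binding amount.

129,368 kr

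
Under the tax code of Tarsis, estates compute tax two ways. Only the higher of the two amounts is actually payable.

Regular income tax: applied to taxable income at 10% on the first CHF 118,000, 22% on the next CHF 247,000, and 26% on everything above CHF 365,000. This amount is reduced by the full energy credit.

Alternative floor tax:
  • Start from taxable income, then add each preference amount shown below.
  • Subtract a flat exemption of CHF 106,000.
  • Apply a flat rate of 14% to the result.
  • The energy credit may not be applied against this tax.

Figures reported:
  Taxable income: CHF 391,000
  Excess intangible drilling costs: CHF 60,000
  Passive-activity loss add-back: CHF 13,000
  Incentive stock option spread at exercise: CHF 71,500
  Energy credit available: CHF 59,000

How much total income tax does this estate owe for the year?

Regular income tax:
  CHF 118,000 × 10% = CHF 11,800
  CHF 247,000 × 22% = CHF 54,340
  CHF 26,000 × 26% = CHF 6,760
  → CHF 72,900
  Less energy credit CHF 59,000 → CHF 13,900

Alternative floor tax:
  Adjusted income: CHF 391,000 + CHF 60,000 + CHF 13,000 + CHF 71,500 = CHF 535,500
  Less exemption CHF 106,000 → base CHF 429,500
  CHF 429,500 × 14% = CHF 60,130

CHF 60,130 > CHF 13,900, so the alternative floor tax is the binding amount.

CHF 60,130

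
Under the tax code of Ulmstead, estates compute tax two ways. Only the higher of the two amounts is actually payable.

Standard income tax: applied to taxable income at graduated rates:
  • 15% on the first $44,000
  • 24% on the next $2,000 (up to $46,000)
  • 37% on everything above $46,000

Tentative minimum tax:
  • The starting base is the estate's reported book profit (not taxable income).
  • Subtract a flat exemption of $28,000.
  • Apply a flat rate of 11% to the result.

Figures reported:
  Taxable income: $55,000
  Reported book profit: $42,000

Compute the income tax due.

Tentative minimum tax:
  Base (reported book profit): $42,000
  Less exemption $28,000 → base $14,000
  $14,000 × 11% = $1,540

Standard income tax:
  $44,000 × 15% = $6,600
  $2,000 × 24% = $480
  $9,000 × 37% = $3,330
  → $10,410

$10,410 > $1,540, so the standard income tax governs.

$10,410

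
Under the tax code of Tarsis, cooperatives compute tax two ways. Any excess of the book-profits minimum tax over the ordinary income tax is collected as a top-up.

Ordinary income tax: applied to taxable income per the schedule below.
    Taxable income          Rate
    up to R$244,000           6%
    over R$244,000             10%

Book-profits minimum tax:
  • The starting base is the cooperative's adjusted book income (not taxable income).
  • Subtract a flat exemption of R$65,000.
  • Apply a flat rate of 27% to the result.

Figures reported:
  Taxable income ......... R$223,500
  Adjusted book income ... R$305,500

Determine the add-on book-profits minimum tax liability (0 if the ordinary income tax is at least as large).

R$51,525

Book-profits minimum tax:
  Base (adjusted book income): R$305,500
  Less exemption R$65,000 → base R$240,500
  R$240,500 × 27% = R$64,935

Ordinary income tax:
  R$223,500 × 6% = R$13,410

Excess of book-profits minimum tax over ordinary income tax: R$64,935 − R$13,410 = R$51,525.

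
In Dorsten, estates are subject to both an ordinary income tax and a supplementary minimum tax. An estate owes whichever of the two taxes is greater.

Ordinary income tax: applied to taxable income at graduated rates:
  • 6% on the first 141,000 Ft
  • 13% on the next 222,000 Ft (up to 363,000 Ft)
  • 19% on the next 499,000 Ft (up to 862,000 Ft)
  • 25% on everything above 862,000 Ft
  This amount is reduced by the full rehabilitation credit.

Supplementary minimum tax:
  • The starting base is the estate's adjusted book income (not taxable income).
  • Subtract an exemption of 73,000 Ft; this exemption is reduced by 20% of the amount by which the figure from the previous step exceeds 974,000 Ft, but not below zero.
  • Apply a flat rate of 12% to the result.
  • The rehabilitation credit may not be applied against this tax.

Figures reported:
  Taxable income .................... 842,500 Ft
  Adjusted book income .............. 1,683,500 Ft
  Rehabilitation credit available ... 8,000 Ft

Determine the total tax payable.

Supplementary minimum tax:
  Base (adjusted book income): 1,683,500 Ft
  Exemption: 20% × (1,683,500 Ft − 974,000 Ft) = 141,900 Ft ≥ 73,000 Ft, so the exemption is fully phased out
  Base: 1,683,500 Ft − 0 Ft = 1,683,500 Ft
  1,683,500 Ft × 12% = 202,020 Ft

Ordinary income tax:
  141,000 Ft × 6% = 8,460 Ft
  222,000 Ft × 13% = 28,860 Ft
  479,500 Ft × 19% = 91,105 Ft
  → 128,425 Ft
  Less rehabilitation credit 8,000 Ft → 120,425 Ft

202,020 Ft > 120,425 Ft, so the supplementary minimum tax is the binding amount.

202,020 Ft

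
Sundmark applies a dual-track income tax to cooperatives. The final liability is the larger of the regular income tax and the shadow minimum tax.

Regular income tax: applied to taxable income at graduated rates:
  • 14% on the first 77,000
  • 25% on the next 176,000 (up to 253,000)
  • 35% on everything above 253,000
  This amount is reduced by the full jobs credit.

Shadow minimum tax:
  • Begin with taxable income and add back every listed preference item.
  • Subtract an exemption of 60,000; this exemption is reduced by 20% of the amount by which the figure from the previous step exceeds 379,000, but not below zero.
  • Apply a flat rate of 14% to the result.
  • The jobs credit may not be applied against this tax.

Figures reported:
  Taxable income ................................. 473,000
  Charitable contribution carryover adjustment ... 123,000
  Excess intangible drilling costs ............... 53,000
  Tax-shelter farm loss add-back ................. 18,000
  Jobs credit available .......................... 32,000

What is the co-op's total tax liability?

Shadow minimum tax:
  Adjusted income: 473,000 + 123,000 + 53,000 + 18,000 = 667,000
  Exemption: 60,000 − 20% × (667,000 − 379,000) = 60,000 − 57,600 = 2,400
  Base: 667,000 − 2,400 = 664,600
  664,600 × 14% = 93,044

Regular income tax:
  77,000 × 14% = 10,780
  176,000 × 25% = 44,000
  220,000 × 35% = 77,000
  → 131,780
  Less jobs credit 32,000 → 99,780

99,780 > 93,044, so the regular income tax governs.

99,780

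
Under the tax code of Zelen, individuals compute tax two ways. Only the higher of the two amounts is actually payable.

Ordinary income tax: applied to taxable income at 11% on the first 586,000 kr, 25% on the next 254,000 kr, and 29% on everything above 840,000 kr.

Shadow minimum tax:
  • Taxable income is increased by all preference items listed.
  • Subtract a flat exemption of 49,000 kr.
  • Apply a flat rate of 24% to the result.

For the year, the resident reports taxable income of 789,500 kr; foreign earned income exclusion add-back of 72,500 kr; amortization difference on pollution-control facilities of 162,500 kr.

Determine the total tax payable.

Ordinary income tax:
  586,000 kr × 11% = 64,460 kr
  203,500 kr × 25% = 50,875 kr
  → 115,335 kr

Shadow minimum tax:
  Adjusted income: 789,500 kr + 72,500 kr + 162,500 kr = 1,024,500 kr
  Less exemption 49,000 kr → base 975,500 kr
  975,500 kr × 24% = 234,120 kr

234,120 kr > 115,335 kr, so the shadow minimum tax is the binding amount.

234,120 kr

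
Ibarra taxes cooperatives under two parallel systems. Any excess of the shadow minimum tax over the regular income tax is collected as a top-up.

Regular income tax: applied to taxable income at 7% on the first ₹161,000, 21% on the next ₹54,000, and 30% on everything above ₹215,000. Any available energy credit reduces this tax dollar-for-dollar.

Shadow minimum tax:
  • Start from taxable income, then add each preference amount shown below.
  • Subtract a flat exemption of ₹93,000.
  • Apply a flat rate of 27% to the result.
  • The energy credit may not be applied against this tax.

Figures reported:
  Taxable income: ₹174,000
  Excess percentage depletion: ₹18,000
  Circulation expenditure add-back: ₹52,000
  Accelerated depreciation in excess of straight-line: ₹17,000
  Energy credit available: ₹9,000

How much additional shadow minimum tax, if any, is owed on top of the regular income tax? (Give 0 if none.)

Regular income tax:
  ₹161,000 × 7% = ₹11,270
  ₹13,000 × 21% = ₹2,730
  → ₹14,000
  Less energy credit ₹9,000 → ₹5,000

Shadow minimum tax:
  Adjusted income: ₹174,000 + ₹18,000 + ₹52,000 + ₹17,000 = ₹261,000
  Less exemption ₹93,000 → base ₹168,000
  ₹168,000 × 27% = ₹45,360

Excess of shadow minimum tax over regular income tax: ₹45,360 − ₹5,000 = ₹40,360.

₹40,360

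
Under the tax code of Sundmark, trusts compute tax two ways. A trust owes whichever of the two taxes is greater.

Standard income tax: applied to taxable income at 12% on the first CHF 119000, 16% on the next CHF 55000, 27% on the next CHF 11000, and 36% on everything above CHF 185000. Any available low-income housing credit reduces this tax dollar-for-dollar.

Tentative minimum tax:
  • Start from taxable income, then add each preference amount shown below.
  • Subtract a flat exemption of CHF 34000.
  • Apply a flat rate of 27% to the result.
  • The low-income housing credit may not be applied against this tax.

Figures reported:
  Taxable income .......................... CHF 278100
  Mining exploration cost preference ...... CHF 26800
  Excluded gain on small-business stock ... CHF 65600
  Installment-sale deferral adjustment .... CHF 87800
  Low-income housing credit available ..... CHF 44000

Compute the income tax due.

Standard income tax:
  CHF 119000 × 12% = CHF 14280
  CHF 55000 × 16% = CHF 8800
  CHF 11000 × 27% = CHF 2970
  CHF 93100 × 36% = CHF 33516
  → CHF 59566
  Less low-income housing credit CHF 44000 → CHF 15566

Tentative minimum tax:
  Adjusted income: CHF 278100 + CHF 26800 + CHF 65600 + CHF 87800 = CHF 458300
  Less exemption CHF 34000 → base CHF 424300
  CHF 424300 × 27% = CHF 114561

CHF 114561 > CHF 15566, so the tentative minimum tax is the binding amount.

CHF 114561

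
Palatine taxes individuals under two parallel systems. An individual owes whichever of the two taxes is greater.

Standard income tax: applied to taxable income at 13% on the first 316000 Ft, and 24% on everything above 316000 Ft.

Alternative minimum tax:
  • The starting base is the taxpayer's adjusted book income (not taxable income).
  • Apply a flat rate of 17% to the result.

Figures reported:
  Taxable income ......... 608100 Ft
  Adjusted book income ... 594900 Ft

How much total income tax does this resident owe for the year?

111184 Ft

Standard income tax:
  316000 Ft × 13% = 41080 Ft
  292100 Ft × 24% = 70104 Ft
  → 111184 Ft

Alternative minimum tax:
  Base (adjusted book income): 594900 Ft
  594900 Ft × 17% = 101133 Ft

111184 Ft > 101133 Ft, so the standard income tax governs.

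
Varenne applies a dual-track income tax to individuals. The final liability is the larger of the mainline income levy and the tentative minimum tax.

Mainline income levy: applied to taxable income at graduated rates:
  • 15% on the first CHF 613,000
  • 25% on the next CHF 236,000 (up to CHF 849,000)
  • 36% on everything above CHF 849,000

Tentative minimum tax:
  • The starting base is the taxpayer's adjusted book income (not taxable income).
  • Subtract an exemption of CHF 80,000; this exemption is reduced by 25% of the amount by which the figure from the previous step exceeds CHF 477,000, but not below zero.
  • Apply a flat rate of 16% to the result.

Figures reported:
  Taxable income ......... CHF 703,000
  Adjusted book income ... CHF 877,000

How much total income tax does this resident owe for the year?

Tentative minimum tax:
  Base (adjusted book income): CHF 877,000
  Exemption: 25% × (CHF 877,000 − CHF 477,000) = CHF 100,000 ≥ CHF 80,000, so the exemption is fully phased out
  Base: CHF 877,000 − CHF 0 = CHF 877,000
  CHF 877,000 × 16% = CHF 140,320

Mainline income levy:
  CHF 613,000 × 15% = CHF 91,950
  CHF 90,000 × 25% = CHF 22,500
  → CHF 114,450

CHF 140,320 > CHF 114,450, so the tentative minimum tax is the binding amount.

CHF 140,320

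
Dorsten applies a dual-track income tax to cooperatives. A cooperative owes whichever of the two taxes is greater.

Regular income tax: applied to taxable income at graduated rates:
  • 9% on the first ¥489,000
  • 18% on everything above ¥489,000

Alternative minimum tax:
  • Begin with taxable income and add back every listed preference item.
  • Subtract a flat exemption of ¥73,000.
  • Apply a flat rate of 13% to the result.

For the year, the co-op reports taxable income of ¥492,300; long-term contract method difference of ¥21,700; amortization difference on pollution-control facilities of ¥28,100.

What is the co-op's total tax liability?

¥60,983

Regular income tax:
  ¥489,000 × 9% = ¥44,010
  ¥3,300 × 18% = ¥594
  → ¥44,604

Alternative minimum tax:
  Adjusted income: ¥492,300 + ¥21,700 + ¥28,100 = ¥542,100
  Less exemption ¥73,000 → base ¥469,100
  ¥469,100 × 13% = ¥60,983

¥60,983 > ¥44,604, so the alternative minimum tax is the binding amount.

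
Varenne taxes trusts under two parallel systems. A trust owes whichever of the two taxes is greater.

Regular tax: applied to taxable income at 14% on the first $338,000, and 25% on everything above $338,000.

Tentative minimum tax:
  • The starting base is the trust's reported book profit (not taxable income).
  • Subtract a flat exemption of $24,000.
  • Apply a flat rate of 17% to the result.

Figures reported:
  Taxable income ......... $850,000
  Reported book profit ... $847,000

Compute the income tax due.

Regular tax:
  $338,000 × 14% = $47,320
  $512,000 × 25% = $128,000
  → $175,320

Tentative minimum tax:
  Base (reported book profit): $847,000
  Less exemption $24,000 → base $823,000
  $823,000 × 17% = $139,910

$175,320 > $139,910, so the regular tax governs.

$175,320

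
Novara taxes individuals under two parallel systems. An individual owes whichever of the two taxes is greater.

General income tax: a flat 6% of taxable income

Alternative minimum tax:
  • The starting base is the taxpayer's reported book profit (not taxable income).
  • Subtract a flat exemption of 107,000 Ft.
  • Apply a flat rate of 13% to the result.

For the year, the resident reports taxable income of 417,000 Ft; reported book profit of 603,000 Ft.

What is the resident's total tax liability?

64,480 Ft

Alternative minimum tax:
  Base (reported book profit): 603,000 Ft
  Less exemption 107,000 Ft → base 496,000 Ft
  496,000 Ft × 13% = 64,480 Ft

General income tax:
  417,000 Ft × 6% = 25,020 Ft

64,480 Ft > 25,020 Ft, so the alternative minimum tax is the binding amount.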